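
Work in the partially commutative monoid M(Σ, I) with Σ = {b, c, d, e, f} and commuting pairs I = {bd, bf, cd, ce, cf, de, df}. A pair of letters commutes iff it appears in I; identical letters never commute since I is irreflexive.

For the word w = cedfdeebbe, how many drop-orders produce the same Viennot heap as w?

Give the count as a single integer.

225

#0=c has no predecessor
#1=e has no predecessor
#2=d has no predecessor
#3=f depends on [1:e]
#4=d depends on [2:d]
#5=e depends on [3:f]
#6=e depends on [5:e]
#7=b depends on [0:c, 6:e]
#8=b depends on [7:b]
#9=e depends on [8:b]
sources: [0:c, 1:e, 2:d]
N(rest) = Σ N(rest − s) over sources s of rest; N(one piece) = 1:
  size 1 → [4]=1  [9]=1
  size 2 → [2,4]=1  [4,9]=2  [8,9]=1
  size 3 → [2,4,9]=3  [4,8,9]=3  [7,8,9]=1
  size 4 → [0,7,8,9]=1  [2,4,8,9]=6  [4,7,8,9]=4  [6,7,8,9]=1
  size 5 → [0,4,7,8,9]=5  [0,6,7,8,9]=2  [2,4,7,8,9]=10  [4,6,7,8,9]=5  [5,6,7,8,9]=1
  size 6 → [0,2,4,7,8,9]=15  [0,4,6,7,8,9]=12  [0,5,6,7,8,9]=3  [2,4,6,7,8,9]=15  [3,5,6,7,8,9]=1  [4,5,6,7,8,9]=6
  size 7 → [0,2,4,6,7,8,9]=42  [0,3,5,6,7,8,9]=4  [0,4,5,6,7,8,9]=21  [1,3,5,6,7,8,9]=1  [2,4,5,6,7,8,9]=21  [3,4,5,6,7,8,9]=7
  size 8 → [0,1,3,5,6,7,8,9]=5  [0,2,4,5,6,7,8,9]=84  [0,3,4,5,6,7,8,9]=32  [1,3,4,5,6,7,8,9]=8  [2,3,4,5,6,7,8,9]=28
  first=0(c) contributes 36
  first=1(e) contributes 144
  first=2(d) contributes 45
|[w]| = 225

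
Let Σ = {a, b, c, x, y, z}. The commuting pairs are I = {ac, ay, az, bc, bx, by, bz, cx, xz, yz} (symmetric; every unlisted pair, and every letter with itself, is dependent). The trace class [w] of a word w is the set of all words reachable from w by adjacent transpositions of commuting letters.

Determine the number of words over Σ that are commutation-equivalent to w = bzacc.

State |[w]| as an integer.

10

drop 0:b onto floor
drop 1:z onto floor
drop 2:a onto {0:b}
drop 3:c onto {1:z}
drop 4:c onto {3:c}
ground layer = {0:b, 1:z}
drop-orders for the pieces not yet dropped (sum over which currently-grounded one goes next):
  1 to go: {2} 1  {4} 1
  2 to go: {0,2} 1  {2,4} 2  {3,4} 1
  3 to go: {0,2,4} 3  {1,3,4} 1  {2,3,4} 3
  if 0:b drops first: 4 orders
  if 1:z drops first: 6 orders
heap linearizations: 10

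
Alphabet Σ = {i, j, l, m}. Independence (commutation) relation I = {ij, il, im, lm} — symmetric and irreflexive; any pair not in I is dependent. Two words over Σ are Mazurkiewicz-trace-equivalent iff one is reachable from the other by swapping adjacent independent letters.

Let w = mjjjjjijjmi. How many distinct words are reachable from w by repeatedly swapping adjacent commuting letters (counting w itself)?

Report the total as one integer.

piece 0:m — minimal
piece 1:j rests on {0:m}
piece 2:j rests on {1:j}
piece 3:j rests on {2:j}
piece 4:j rests on {3:j}
piece 5:j rests on {4:j}
piece 6:i — minimal
piece 7:j rests on {5:j}
piece 8:j rests on {7:j}
piece 9:m rests on {8:j}
piece 10:i rests on {6:i}
minimal pieces: {0:m, 6:i}
ways to finish when only these pieces remain (= sum over removing one remaining piece with nothing left below it):
  1 left: {9}→1  {10}→1
  2 left: {6,10}→1  {8,9}→1  {9,10}→2
  3 left: {6,9,10}→3  {7,8,9}→1  {8,9,10}→3
  4 left: {5,7,8,9}→1  {6,8,9,10}→6  {7,8,9,10}→4
  5 left: {4,5,7,8,9}→1  {5,7,8,9,10}→5  {6,7,8,9,10}→10
  6 left: {3,4,5,7,8,9}→1  {4,5,7,8,9,10}→6  {5,6,7,8,9,10}→15
  7 left: {2,3,4,5,7,8,9}→1  {3,4,5,7,8,9,10}→7  {4,5,6,7,8,9,10}→21
  8 left: {1,2,3,4,5,7,8,9}→1  {2,3,4,5,7,8,9,10}→8  {3,4,5,6,7,8,9,10}→28
  9 left: {0,1,2,3,4,5,7,8,9}→1  {1,2,3,4,5,7,8,9,10}→9  {2,3,4,5,6,7,8,9,10}→36
  placing 0:m first → 45 extensions
  placing 6:i first → 10 extensions
total linear extensions = 55

55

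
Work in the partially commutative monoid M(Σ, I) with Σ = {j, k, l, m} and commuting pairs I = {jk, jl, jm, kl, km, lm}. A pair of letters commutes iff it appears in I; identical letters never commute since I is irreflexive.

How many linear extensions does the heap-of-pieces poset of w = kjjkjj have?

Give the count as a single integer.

15

drop 0:k onto floor
drop 1:j onto floor
drop 2:j onto {1:j}
drop 3:k onto {0:k}
drop 4:j onto {2:j}
drop 5:j onto {4:j}
ground layer = {0:k, 1:j}
drop-orders for the pieces not yet dropped (sum over which currently-grounded one goes next):
  1 to go: {3} 1  {5} 1
  2 to go: {0,3} 1  {3,5} 2  {4,5} 1
  3 to go: {0,3,5} 3  {2,4,5} 1  {3,4,5} 3
  4 to go: {0,3,4,5} 6  {1,2,4,5} 1  {2,3,4,5} 4
  if 0:k drops first: 5 orders
  if 1:j drops first: 10 orders
heap linearizations: 15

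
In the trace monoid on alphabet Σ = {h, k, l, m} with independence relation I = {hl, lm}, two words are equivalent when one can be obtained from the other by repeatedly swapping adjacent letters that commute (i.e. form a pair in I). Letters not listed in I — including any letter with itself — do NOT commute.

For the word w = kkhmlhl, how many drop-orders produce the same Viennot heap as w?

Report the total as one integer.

10

0(k) covers ∅
1(k) covers 0:k
2(h) covers 1:k
3(m) covers 2:h
4(l) covers 1:k
5(h) covers 3:m
6(l) covers 4:l
floor of heap: 0:k
completions by unplaced set U, small U first (add the entries for U minus each lowest piece of U):
  |U|=1: {5}:1  {6}:1
  |U|=2: {3,5}:1  {4,6}:1  {5,6}:2
  |U|=3: {2,3,5}:1  {3,5,6}:3  {4,5,6}:3
  |U|=4: {2,3,5,6}:4  {3,4,5,6}:6
  |U|=5: {2,3,4,5,6}:10
  start at 0(k): 10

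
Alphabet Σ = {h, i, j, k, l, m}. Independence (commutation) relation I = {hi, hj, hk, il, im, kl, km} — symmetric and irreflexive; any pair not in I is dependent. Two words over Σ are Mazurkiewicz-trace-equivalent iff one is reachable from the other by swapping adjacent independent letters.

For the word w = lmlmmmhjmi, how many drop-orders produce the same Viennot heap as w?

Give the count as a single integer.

5

drop 0:l onto floor
drop 1:m onto {0:l}
drop 2:l onto {1:m}
drop 3:m onto {2:l}
drop 4:m onto {3:m}
drop 5:m onto {4:m}
drop 6:h onto {5:m}
drop 7:j onto {5:m}
drop 8:m onto {6:h, 7:j}
drop 9:i onto {7:j}
ground layer = {0:l}
drop-orders for the pieces not yet dropped (sum over which currently-grounded one goes next):
  1 to go: {8} 1  {9} 1
  2 to go: {6,8} 1  {8,9} 2
  3 to go: {6,8,9} 3  {7,8,9} 2
  4 to go: {6,7,8,9} 5
  5 to go: {5,6,7,8,9} 5
  6 to go: {4,5,6,7,8,9} 5
  7 to go: {3,4,5,6,7,8,9} 5
  8 to go: {2,3,4,5,6,7,8,9} 5
  if 0:l drops first: 5 orders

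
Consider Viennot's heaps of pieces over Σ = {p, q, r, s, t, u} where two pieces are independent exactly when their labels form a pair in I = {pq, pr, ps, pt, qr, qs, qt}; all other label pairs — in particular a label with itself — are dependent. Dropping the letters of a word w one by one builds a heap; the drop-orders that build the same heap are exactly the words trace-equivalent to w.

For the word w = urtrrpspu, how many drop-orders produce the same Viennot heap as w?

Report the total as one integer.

drop 0:u onto floor
drop 1:r onto {0:u}
drop 2:t onto {1:r}
drop 3:r onto {2:t}
drop 4:r onto {3:r}
drop 5:p onto {0:u}
drop 6:s onto {4:r}
drop 7:p onto {5:p}
drop 8:u onto {6:s, 7:p}
ground layer = {0:u}
drop-orders for the pieces not yet dropped (sum over which currently-grounded one goes next):
  1 to go: {8} 1
  2 to go: {6,8} 1  {7,8} 1
  3 to go: {4,6,8} 1  {5,7,8} 1  {6,7,8} 2
  4 to go: {3,4,6,8} 1  {4,6,7,8} 3  {5,6,7,8} 3
  5 to go: {2,3,4,6,8} 1  {3,4,6,7,8} 4  {4,5,6,7,8} 6
  6 to go: {1,2,3,4,6,8} 1  {2,3,4,6,7,8} 5  {3,4,5,6,7,8} 10
  7 to go: {1,2,3,4,6,7,8} 6  {2,3,4,5,6,7,8} 15
  if 0:u drops first: 21 orders

21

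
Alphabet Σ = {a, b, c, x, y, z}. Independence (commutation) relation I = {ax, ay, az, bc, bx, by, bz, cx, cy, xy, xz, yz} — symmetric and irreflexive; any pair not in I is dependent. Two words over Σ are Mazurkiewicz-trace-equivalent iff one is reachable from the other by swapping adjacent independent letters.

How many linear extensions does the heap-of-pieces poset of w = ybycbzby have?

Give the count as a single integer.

0(y) covers ∅
1(b) covers ∅
2(y) covers 0:y
3(c) covers ∅
4(b) covers 1:b
5(z) covers 3:c
6(b) covers 4:b
7(y) covers 2:y
floor of heap: 0:y, 1:b, 3:c
completions by unplaced set U, small U first (add the entries for U minus each lowest piece of U):
  |U|=1: {5}:1  {6}:1  {7}:1
  |U|=2: {2,7}:1  {3,5}:1  {4,6}:1  {5,6}:2  {5,7}:2  {6,7}:2
  |U|=3: {0,2,7}:1  {1,4,6}:1  {2,5,7}:3  {2,6,7}:3  {3,5,6}:3  {3,5,7}:3  {4,5,6}:3  {4,6,7}:3  {5,6,7}:6
  |U|=4: {0,2,5,7}:4  {0,2,6,7}:4  {1,4,5,6}:4  {1,4,6,7}:4  {2,3,5,7}:6  {2,4,6,7}:6  {2,5,6,7}:12  {3,4,5,6}:6  {3,5,6,7}:12  {4,5,6,7}:12
  |U|=5: {0,2,3,5,7}:10  {0,2,4,6,7}:10  {0,2,5,6,7}:20  {1,2,4,6,7}:10  {1,3,4,5,6}:10  {1,4,5,6,7}:20  {2,3,5,6,7}:30  {2,4,5,6,7}:30  {3,4,5,6,7}:30
  |U|=6: {0,1,2,4,6,7}:20  {0,2,3,5,6,7}:60  {0,2,4,5,6,7}:60  {1,2,4,5,6,7}:60  {1,3,4,5,6,7}:60  {2,3,4,5,6,7}:90
  start at 0(y): 210
  start at 1(b): 210
  start at 3(c): 140
sum over floor = 560

560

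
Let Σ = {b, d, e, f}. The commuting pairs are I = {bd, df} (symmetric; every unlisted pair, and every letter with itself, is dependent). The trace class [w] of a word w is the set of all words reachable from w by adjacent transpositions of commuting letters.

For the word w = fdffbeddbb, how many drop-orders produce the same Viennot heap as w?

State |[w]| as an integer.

0(f) covers ∅
1(d) covers ∅
2(f) covers 0:f
3(f) covers 2:f
4(b) covers 3:f
5(e) covers 1:d, 4:b
6(d) covers 5:e
7(d) covers 6:d
8(b) covers 5:e
9(b) covers 8:b
floor of heap: 0:f, 1:d
completions by unplaced set U, small U first (add the entries for U minus each lowest piece of U):
  |U|=1: {7}:1  {9}:1
  |U|=2: {6,7}:1  {7,9}:2  {8,9}:1
  |U|=3: {6,7,9}:3  {7,8,9}:3
  |U|=4: {6,7,8,9}:6
  |U|=5: {5,6,7,8,9}:6
  |U|=6: {1,5,6,7,8,9}:6  {4,5,6,7,8,9}:6
  |U|=7: {1,4,5,6,7,8,9}:12  {3,4,5,6,7,8,9}:6
  |U|=8: {1,3,4,5,6,7,8,9}:18  {2,3,4,5,6,7,8,9}:6
  start at 0(f): 24
  start at 1(d): 6
sum over floor = 30

30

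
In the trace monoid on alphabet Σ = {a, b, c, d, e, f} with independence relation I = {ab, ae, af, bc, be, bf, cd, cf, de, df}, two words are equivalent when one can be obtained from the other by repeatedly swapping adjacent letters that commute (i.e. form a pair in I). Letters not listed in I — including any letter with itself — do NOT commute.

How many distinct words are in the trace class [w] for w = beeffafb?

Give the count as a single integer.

168

0(b) covers ∅
1(e) covers ∅
2(e) covers 1:e
3(f) covers 2:e
4(f) covers 3:f
5(a) covers ∅
6(f) covers 4:f
7(b) covers 0:b
floor of heap: 0:b, 1:e, 5:a
completions by unplaced set U, small U first (add the entries for U minus each lowest piece of U):
  |U|=1: {5}:1  {6}:1  {7}:1
  |U|=2: {0,7}:1  {4,6}:1  {5,6}:2  {5,7}:2  {6,7}:2
  |U|=3: {0,5,7}:3  {0,6,7}:3  {3,4,6}:1  {4,5,6}:3  {4,6,7}:3  {5,6,7}:6
  |U|=4: {0,4,6,7}:6  {0,5,6,7}:12  {2,3,4,6}:1  {3,4,5,6}:4  {3,4,6,7}:4  {4,5,6,7}:12
  |U|=5: {0,3,4,6,7}:10  {0,4,5,6,7}:30  {1,2,3,4,6}:1  {2,3,4,5,6}:5  {2,3,4,6,7}:5  {3,4,5,6,7}:20
  |U|=6: {0,2,3,4,6,7}:15  {0,3,4,5,6,7}:60  {1,2,3,4,5,6}:6  {1,2,3,4,6,7}:6  {2,3,4,5,6,7}:30
  start at 0(b): 42
  start at 1(e): 105
  start at 5(a): 21
sum over floor = 168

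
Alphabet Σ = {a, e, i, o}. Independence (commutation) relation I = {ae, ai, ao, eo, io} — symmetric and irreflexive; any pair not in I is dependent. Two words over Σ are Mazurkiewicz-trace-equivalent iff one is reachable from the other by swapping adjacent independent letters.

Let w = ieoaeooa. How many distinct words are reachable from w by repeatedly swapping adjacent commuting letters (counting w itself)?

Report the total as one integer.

560

#0=i has no predecessor
#1=e depends on [0:i]
#2=o has no predecessor
#3=a has no predecessor
#4=e depends on [1:e]
#5=o depends on [2:o]
#6=o depends on [5:o]
#7=a depends on [3:a]
sources: [0:i, 2:o, 3:a]
N(rest) = Σ N(rest − s) over sources s of rest; N(one piece) = 1:
  size 1 → [4]=1  [6]=1  [7]=1
  size 2 → [1,4]=1  [3,7]=1  [4,6]=2  [4,7]=2  [5,6]=1  [6,7]=2
  size 3 → [0,1,4]=1  [1,4,6]=3  [1,4,7]=3  [2,5,6]=1  [3,4,7]=3  [3,6,7]=3  [4,5,6]=3  [4,6,7]=6  [5,6,7]=3
  size 4 → [0,1,4,6]=4  [0,1,4,7]=4  [1,3,4,7]=6  [1,4,5,6]=6  [1,4,6,7]=12  [2,4,5,6]=4  [2,5,6,7]=4  [3,4,6,7]=12  [3,5,6,7]=6  [4,5,6,7]=12
  size 5 → [0,1,3,4,7]=10  [0,1,4,5,6]=10  [0,1,4,6,7]=20  [1,2,4,5,6]=10  [1,3,4,6,7]=30  [1,4,5,6,7]=30  [2,3,5,6,7]=10  [2,4,5,6,7]=20  [3,4,5,6,7]=30
  size 6 → [0,1,2,4,5,6]=20  [0,1,3,4,6,7]=60  [0,1,4,5,6,7]=60  [1,2,4,5,6,7]=60  [1,3,4,5,6,7]=90  [2,3,4,5,6,7]=60
  first=0(i) contributes 210
  first=2(o) contributes 210
  first=3(a) contributes 140
|[w]| = 560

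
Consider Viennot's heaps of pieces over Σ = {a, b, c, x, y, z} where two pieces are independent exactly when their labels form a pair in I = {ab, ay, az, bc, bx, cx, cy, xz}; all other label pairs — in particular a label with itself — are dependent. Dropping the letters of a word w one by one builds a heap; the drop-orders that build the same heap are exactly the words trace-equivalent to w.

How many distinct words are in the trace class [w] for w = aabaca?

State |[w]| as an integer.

drop 0:a onto floor
drop 1:a onto {0:a}
drop 2:b onto floor
drop 3:a onto {1:a}
drop 4:c onto {3:a}
drop 5:a onto {4:c}
ground layer = {0:a, 2:b}
drop-orders for the pieces not yet dropped (sum over which currently-grounded one goes next):
  1 to go: {2} 1  {5} 1
  2 to go: {2,5} 2  {4,5} 1
  3 to go: {2,4,5} 3  {3,4,5} 1
  4 to go: {1,3,4,5} 1  {2,3,4,5} 4
  if 0:a drops first: 5 orders
  if 2:b drops first: 1 orders
heap linearizations: 6

6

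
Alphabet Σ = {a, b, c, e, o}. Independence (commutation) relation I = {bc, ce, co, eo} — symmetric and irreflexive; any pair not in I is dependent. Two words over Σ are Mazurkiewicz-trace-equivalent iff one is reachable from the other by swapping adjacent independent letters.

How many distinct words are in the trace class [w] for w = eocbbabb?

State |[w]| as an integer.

0(e) covers ∅
1(o) covers ∅
2(c) covers ∅
3(b) covers 0:e, 1:o
4(b) covers 3:b
5(a) covers 2:c, 4:b
6(b) covers 5:a
7(b) covers 6:b
floor of heap: 0:e, 1:o, 2:c
completions by unplaced set U, small U first (add the entries for U minus each lowest piece of U):
  |U|=1: {7}:1
  |U|=2: {6,7}:1
  |U|=3: {5,6,7}:1
  |U|=4: {2,5,6,7}:1  {4,5,6,7}:1
  |U|=5: {2,4,5,6,7}:2  {3,4,5,6,7}:1
  |U|=6: {0,3,4,5,6,7}:1  {1,3,4,5,6,7}:1  {2,3,4,5,6,7}:3
  start at 0(e): 4
  start at 1(o): 4
  start at 2(c): 2
sum over floor = 10

10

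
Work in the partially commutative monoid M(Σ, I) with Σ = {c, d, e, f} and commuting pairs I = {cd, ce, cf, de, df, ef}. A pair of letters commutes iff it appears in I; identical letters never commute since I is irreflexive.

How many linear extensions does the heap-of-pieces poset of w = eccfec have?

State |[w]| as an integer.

60

#0=e has no predecessor
#1=c has no predecessor
#2=c depends on [1:c]
#3=f has no predecessor
#4=e depends on [0:e]
#5=c depends on [2:c]
sources: [0:e, 1:c, 3:f]
N(rest) = Σ N(rest − s) over sources s of rest; N(one piece) = 1:
  size 1 → [3]=1  [4]=1  [5]=1
  size 2 → [0,4]=1  [2,5]=1  [3,4]=2  [3,5]=2  [4,5]=2
  size 3 → [0,3,4]=3  [0,4,5]=3  [1,2,5]=1  [2,3,5]=3  [2,4,5]=3  [3,4,5]=6
  size 4 → [0,2,4,5]=6  [0,3,4,5]=12  [1,2,3,5]=4  [1,2,4,5]=4  [2,3,4,5]=12
  first=0(e) contributes 20
  first=1(c) contributes 30
  first=3(f) contributes 10
|[w]| = 60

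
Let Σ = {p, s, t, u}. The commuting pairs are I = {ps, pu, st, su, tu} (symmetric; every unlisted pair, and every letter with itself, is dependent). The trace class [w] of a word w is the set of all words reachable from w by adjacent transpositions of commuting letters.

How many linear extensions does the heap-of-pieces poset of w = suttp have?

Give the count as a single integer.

20

piece 0:s — minimal
piece 1:u — minimal
piece 2:t — minimal
piece 3:t rests on {2:t}
piece 4:p rests on {3:t}
minimal pieces: {0:s, 1:u, 2:t}
ways to finish when only these pieces remain (= sum over removing one remaining piece with nothing left below it):
  1 left: {0}→1  {1}→1  {4}→1
  2 left: {0,1}→2  {0,4}→2  {1,4}→2  {3,4}→1
  3 left: {0,1,4}→6  {0,3,4}→3  {1,3,4}→3  {2,3,4}→1
  placing 0:s first → 4 extensions
  placing 1:u first → 4 extensions
  placing 2:t first → 12 extensions
total linear extensions = 20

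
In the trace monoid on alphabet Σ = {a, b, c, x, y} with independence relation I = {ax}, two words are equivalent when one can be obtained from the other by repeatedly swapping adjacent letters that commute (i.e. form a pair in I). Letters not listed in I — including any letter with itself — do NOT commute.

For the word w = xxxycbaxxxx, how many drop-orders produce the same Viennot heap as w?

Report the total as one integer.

5

0(x) covers ∅
1(x) covers 0:x
2(x) covers 1:x
3(y) covers 2:x
4(c) covers 3:y
5(b) covers 4:c
6(a) covers 5:b
7(x) covers 5:b
8(x) covers 7:x
9(x) covers 8:x
10(x) covers 9:x
floor of heap: 0:x
completions by unplaced set U, small U first (add the entries for U minus each lowest piece of U):
  |U|=1: {6}:1  {10}:1
  |U|=2: {6,10}:2  {9,10}:1
  |U|=3: {6,9,10}:3  {8,9,10}:1
  |U|=4: {6,8,9,10}:4  {7,8,9,10}:1
  |U|=5: {6,7,8,9,10}:5
  |U|=6: {5,6,7,8,9,10}:5
  |U|=7: {4,5,6,7,8,9,10}:5
  |U|=8: {3,4,5,6,7,8,9,10}:5
  |U|=9: {2,3,4,5,6,7,8,9,10}:5
  start at 0(x): 5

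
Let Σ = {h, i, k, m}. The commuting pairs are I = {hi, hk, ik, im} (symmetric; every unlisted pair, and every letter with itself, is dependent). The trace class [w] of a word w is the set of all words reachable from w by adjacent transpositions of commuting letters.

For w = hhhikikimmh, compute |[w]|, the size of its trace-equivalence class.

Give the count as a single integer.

piece 0:h — minimal
piece 1:h rests on {0:h}
piece 2:h rests on {1:h}
piece 3:i — minimal
piece 4:k — minimal
piece 5:i rests on {3:i}
piece 6:k rests on {4:k}
piece 7:i rests on {5:i}
piece 8:m rests on {2:h, 6:k}
piece 9:m rests on {8:m}
piece 10:h rests on {9:m}
minimal pieces: {0:h, 3:i, 4:k}
ways to finish when only these pieces remain (= sum over removing one remaining piece with nothing left below it):
  1 left: {7}→1  {10}→1
  2 left: {5,7}→1  {7,10}→2  {9,10}→1
  3 left: {3,5,7}→1  {5,7,10}→3  {7,9,10}→3  {8,9,10}→1
  4 left: {2,8,9,10}→1  {3,5,7,10}→4  {5,7,9,10}→6  {6,8,9,10}→1  {7,8,9,10}→4
  5 left: {1,2,8,9,10}→1  {2,6,8,9,10}→2  {2,7,8,9,10}→5  {3,5,7,9,10}→10  {4,6,8,9,10}→1  {5,7,8,9,10}→10  {6,7,8,9,10}→5
  6 left: {0,1,2,8,9,10}→1  {1,2,6,8,9,10}→3  {1,2,7,8,9,10}→6  {2,4,6,8,9,10}→3  {2,5,7,8,9,10}→15  {2,6,7,8,9,10}→12  {3,5,7,8,9,10}→20  {4,6,7,8,9,10}→6  {5,6,7,8,9,10}→15
  7 left: {0,1,2,6,8,9,10}→4  {0,1,2,7,8,9,10}→7  {1,2,4,6,8,9,10}→6  {1,2,5,7,8,9,10}→21  {1,2,6,7,8,9,10}→21  {2,3,5,7,8,9,10}→35  {2,4,6,7,8,9,10}→21  {2,5,6,7,8,9,10}→42  {3,5,6,7,8,9,10}→35  {4,5,6,7,8,9,10}→21
  8 left: {0,1,2,4,6,8,9,10}→10  {0,1,2,5,7,8,9,10}→28  {0,1,2,6,7,8,9,10}→32  {1,2,3,5,7,8,9,10}→56  {1,2,4,6,7,8,9,10}→48  {1,2,5,6,7,8,9,10}→84  {2,3,5,6,7,8,9,10}→112  {2,4,5,6,7,8,9,10}→84  {3,4,5,6,7,8,9,10}→56
  9 left: {0,1,2,3,5,7,8,9,10}→84  {0,1,2,4,6,7,8,9,10}→90  {0,1,2,5,6,7,8,9,10}→144  {1,2,3,5,6,7,8,9,10}→252  {1,2,4,5,6,7,8,9,10}→216  {2,3,4,5,6,7,8,9,10}→252
  placing 0:h first → 720 extensions
  placing 3:i first → 450 extensions
  placing 4:k first → 480 extensions
total linear extensions = 1650

1650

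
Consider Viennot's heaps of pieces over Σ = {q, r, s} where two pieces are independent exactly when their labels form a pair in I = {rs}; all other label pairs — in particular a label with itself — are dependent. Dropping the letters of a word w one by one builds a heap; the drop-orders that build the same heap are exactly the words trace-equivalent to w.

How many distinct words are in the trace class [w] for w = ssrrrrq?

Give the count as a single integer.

0(s) covers ∅
1(s) covers 0:s
2(r) covers ∅
3(r) covers 2:r
4(r) covers 3:r
5(r) covers 4:r
6(q) covers 1:s, 5:r
floor of heap: 0:s, 2:r
completions by unplaced set U, small U first (add the entries for U minus each lowest piece of U):
  |U|=1: {6}:1
  |U|=2: {1,6}:1  {5,6}:1
  |U|=3: {0,1,6}:1  {1,5,6}:2  {4,5,6}:1
  |U|=4: {0,1,5,6}:3  {1,4,5,6}:3  {3,4,5,6}:1
  |U|=5: {0,1,4,5,6}:6  {1,3,4,5,6}:4  {2,3,4,5,6}:1
  start at 0(s): 5
  start at 2(r): 10
sum over floor = 15

15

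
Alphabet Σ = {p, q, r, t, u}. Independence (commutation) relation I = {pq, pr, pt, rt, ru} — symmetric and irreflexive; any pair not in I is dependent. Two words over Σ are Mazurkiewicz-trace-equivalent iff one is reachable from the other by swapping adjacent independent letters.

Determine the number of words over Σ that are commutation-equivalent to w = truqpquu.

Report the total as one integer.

piece 0:t — minimal
piece 1:r — minimal
piece 2:u rests on {0:t}
piece 3:q rests on {1:r, 2:u}
piece 4:p rests on {2:u}
piece 5:q rests on {3:q}
piece 6:u rests on {4:p, 5:q}
piece 7:u rests on {6:u}
minimal pieces: {0:t, 1:r}
ways to finish when only these pieces remain (= sum over removing one remaining piece with nothing left below it):
  1 left: {7}→1
  2 left: {6,7}→1
  3 left: {4,6,7}→1  {5,6,7}→1
  4 left: {3,5,6,7}→1  {4,5,6,7}→2
  5 left: {1,3,5,6,7}→1  {3,4,5,6,7}→3
  6 left: {1,3,4,5,6,7}→4  {2,3,4,5,6,7}→3
  placing 0:t first → 7 extensions
  placing 1:r first → 3 extensions
total linear extensions = 10

10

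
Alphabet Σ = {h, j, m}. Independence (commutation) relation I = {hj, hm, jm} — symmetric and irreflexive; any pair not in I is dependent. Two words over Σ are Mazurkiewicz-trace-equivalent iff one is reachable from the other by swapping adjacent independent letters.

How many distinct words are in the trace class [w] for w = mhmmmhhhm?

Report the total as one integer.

0(m) covers ∅
1(h) covers ∅
2(m) covers 0:m
3(m) covers 2:m
4(m) covers 3:m
5(h) covers 1:h
6(h) covers 5:h
7(h) covers 6:h
8(m) covers 4:m
floor of heap: 0:m, 1:h
completions by unplaced set U, small U first (add the entries for U minus each lowest piece of U):
  |U|=1: {7}:1  {8}:1
  |U|=2: {4,8}:1  {6,7}:1  {7,8}:2
  |U|=3: {3,4,8}:1  {4,7,8}:3  {5,6,7}:1  {6,7,8}:3
  |U|=4: {1,5,6,7}:1  {2,3,4,8}:1  {3,4,7,8}:4  {4,6,7,8}:6  {5,6,7,8}:4
  |U|=5: {0,2,3,4,8}:1  {1,5,6,7,8}:5  {2,3,4,7,8}:5  {3,4,6,7,8}:10  {4,5,6,7,8}:10
  |U|=6: {0,2,3,4,7,8}:6  {1,4,5,6,7,8}:15  {2,3,4,6,7,8}:15  {3,4,5,6,7,8}:20
  |U|=7: {0,2,3,4,6,7,8}:21  {1,3,4,5,6,7,8}:35  {2,3,4,5,6,7,8}:35
  start at 0(m): 70
  start at 1(h): 56
sum over floor = 126

126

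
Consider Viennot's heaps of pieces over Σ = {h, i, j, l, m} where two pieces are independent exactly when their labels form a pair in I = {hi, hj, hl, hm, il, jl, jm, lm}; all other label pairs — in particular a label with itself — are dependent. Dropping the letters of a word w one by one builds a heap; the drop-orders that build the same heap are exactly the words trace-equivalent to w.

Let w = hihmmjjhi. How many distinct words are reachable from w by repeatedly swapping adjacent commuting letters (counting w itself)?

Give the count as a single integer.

504

0(h) covers ∅
1(i) covers ∅
2(h) covers 0:h
3(m) covers 1:i
4(m) covers 3:m
5(j) covers 1:i
6(j) covers 5:j
7(h) covers 2:h
8(i) covers 4:m, 6:j
floor of heap: 0:h, 1:i
completions by unplaced set U, small U first (add the entries for U minus each lowest piece of U):
  |U|=1: {7}:1  {8}:1
  |U|=2: {2,7}:1  {4,8}:1  {6,8}:1  {7,8}:2
  |U|=3: {0,2,7}:1  {2,7,8}:3  {3,4,8}:1  {4,6,8}:2  {4,7,8}:3  {5,6,8}:1  {6,7,8}:3
  |U|=4: {0,2,7,8}:4  {2,4,7,8}:6  {2,6,7,8}:6  {3,4,6,8}:3  {3,4,7,8}:4  {4,5,6,8}:3  {4,6,7,8}:8  {5,6,7,8}:4
  |U|=5: {0,2,4,7,8}:10  {0,2,6,7,8}:10  {2,3,4,7,8}:10  {2,4,6,7,8}:20  {2,5,6,7,8}:10  {3,4,5,6,8}:6  {3,4,6,7,8}:15  {4,5,6,7,8}:15
  |U|=6: {0,2,3,4,7,8}:20  {0,2,4,6,7,8}:40  {0,2,5,6,7,8}:20  {1,3,4,5,6,8}:6  {2,3,4,6,7,8}:45  {2,4,5,6,7,8}:45  {3,4,5,6,7,8}:36
  |U|=7: {0,2,3,4,6,7,8}:105  {0,2,4,5,6,7,8}:105  {1,3,4,5,6,7,8}:42  {2,3,4,5,6,7,8}:126
  start at 0(h): 168
  start at 1(i): 336
sum over floor = 504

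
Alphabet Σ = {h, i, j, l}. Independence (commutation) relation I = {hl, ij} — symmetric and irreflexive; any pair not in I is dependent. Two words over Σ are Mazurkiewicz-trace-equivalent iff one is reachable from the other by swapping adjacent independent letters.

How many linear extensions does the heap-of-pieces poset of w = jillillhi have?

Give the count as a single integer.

0(j) covers ∅
1(i) covers ∅
2(l) covers 0:j, 1:i
3(l) covers 2:l
4(i) covers 3:l
5(l) covers 4:i
6(l) covers 5:l
7(h) covers 4:i
8(i) covers 6:l, 7:h
floor of heap: 0:j, 1:i
completions by unplaced set U, small U first (add the entries for U minus each lowest piece of U):
  |U|=1: {8}:1
  |U|=2: {6,8}:1  {7,8}:1
  |U|=3: {5,6,8}:1  {6,7,8}:2
  |U|=4: {5,6,7,8}:3
  |U|=5: {4,5,6,7,8}:3
  |U|=6: {3,4,5,6,7,8}:3
  |U|=7: {2,3,4,5,6,7,8}:3
  start at 0(j): 3
  start at 1(i): 3
sum over floor = 6

6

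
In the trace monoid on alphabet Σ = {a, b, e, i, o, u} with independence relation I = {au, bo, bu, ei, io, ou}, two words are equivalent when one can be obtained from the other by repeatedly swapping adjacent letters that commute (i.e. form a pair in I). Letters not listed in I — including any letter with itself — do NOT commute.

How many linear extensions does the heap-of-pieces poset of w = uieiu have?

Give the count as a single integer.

#0=u has no predecessor
#1=i depends on [0:u]
#2=e depends on [0:u]
#3=i depends on [1:i]
#4=u depends on [2:e, 3:i]
sources: [0:u]
N(rest) = Σ N(rest − s) over sources s of rest; N(one piece) = 1:
  size 1 → [4]=1
  size 2 → [2,4]=1  [3,4]=1
  size 3 → [1,3,4]=1  [2,3,4]=2
  first=0(u) contributes 3

3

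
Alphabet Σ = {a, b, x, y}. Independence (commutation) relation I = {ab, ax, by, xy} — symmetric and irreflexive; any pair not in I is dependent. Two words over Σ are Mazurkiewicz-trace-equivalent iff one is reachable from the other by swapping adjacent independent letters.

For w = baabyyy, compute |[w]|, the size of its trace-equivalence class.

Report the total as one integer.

0(b) covers ∅
1(a) covers ∅
2(a) covers 1:a
3(b) covers 0:b
4(y) covers 2:a
5(y) covers 4:y
6(y) covers 5:y
floor of heap: 0:b, 1:a
completions by unplaced set U, small U first (add the entries for U minus each lowest piece of U):
  |U|=1: {3}:1  {6}:1
  |U|=2: {0,3}:1  {3,6}:2  {5,6}:1
  |U|=3: {0,3,6}:3  {3,5,6}:3  {4,5,6}:1
  |U|=4: {0,3,5,6}:6  {2,4,5,6}:1  {3,4,5,6}:4
  |U|=5: {0,3,4,5,6}:10  {1,2,4,5,6}:1  {2,3,4,5,6}:5
  start at 0(b): 6
  start at 1(a): 15
sum over floor = 21

21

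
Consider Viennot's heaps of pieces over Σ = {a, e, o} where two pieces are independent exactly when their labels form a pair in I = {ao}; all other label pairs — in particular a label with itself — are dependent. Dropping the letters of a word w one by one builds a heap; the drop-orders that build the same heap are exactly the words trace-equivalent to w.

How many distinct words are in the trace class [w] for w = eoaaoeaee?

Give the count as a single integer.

piece 0:e — minimal
piece 1:o rests on {0:e}
piece 2:a rests on {0:e}
piece 3:a rests on {2:a}
piece 4:o rests on {1:o}
piece 5:e rests on {3:a, 4:o}
piece 6:a rests on {5:e}
piece 7:e rests on {6:a}
piece 8:e rests on {7:e}
minimal pieces: {0:e}
ways to finish when only these pieces remain (= sum over removing one remaining piece with nothing left below it):
  1 left: {8}→1
  2 left: {7,8}→1
  3 left: {6,7,8}→1
  4 left: {5,6,7,8}→1
  5 left: {3,5,6,7,8}→1  {4,5,6,7,8}→1
  6 left: {1,4,5,6,7,8}→1  {2,3,5,6,7,8}→1  {3,4,5,6,7,8}→2
  7 left: {1,3,4,5,6,7,8}→3  {2,3,4,5,6,7,8}→3
  placing 0:e first → 6 extensions

6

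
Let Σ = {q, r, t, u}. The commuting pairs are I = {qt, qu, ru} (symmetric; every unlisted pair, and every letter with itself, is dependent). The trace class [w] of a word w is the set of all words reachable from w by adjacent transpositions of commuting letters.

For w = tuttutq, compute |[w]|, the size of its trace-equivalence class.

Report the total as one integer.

#0=t has no predecessor
#1=u depends on [0:t]
#2=t depends on [1:u]
#3=t depends on [2:t]
#4=u depends on [3:t]
#5=t depends on [4:u]
#6=q has no predecessor
sources: [0:t, 6:q]
N(rest) = Σ N(rest − s) over sources s of rest; N(one piece) = 1:
  size 1 → [5]=1  [6]=1
  size 2 → [4,5]=1  [5,6]=2
  size 3 → [3,4,5]=1  [4,5,6]=3
  size 4 → [2,3,4,5]=1  [3,4,5,6]=4
  size 5 → [1,2,3,4,5]=1  [2,3,4,5,6]=5
  first=0(t) contributes 6
  first=6(q) contributes 1
|[w]| = 7

7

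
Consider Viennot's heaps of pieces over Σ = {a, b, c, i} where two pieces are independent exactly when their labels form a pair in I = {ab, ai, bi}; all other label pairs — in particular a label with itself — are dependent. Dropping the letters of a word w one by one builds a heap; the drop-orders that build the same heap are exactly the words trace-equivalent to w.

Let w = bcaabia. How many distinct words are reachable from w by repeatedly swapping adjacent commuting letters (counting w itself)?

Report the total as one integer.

piece 0:b — minimal
piece 1:c rests on {0:b}
piece 2:a rests on {1:c}
piece 3:a rests on {2:a}
piece 4:b rests on {1:c}
piece 5:i rests on {1:c}
piece 6:a rests on {3:a}
minimal pieces: {0:b}
ways to finish when only these pieces remain (= sum over removing one remaining piece with nothing left below it):
  1 left: {4}→1  {5}→1  {6}→1
  2 left: {3,6}→1  {4,5}→2  {4,6}→2  {5,6}→2
  3 left: {2,3,6}→1  {3,4,6}→3  {3,5,6}→3  {4,5,6}→6
  4 left: {2,3,4,6}→4  {2,3,5,6}→4  {3,4,5,6}→12
  5 left: {2,3,4,5,6}→20
  placing 0:b first → 20 extensions

20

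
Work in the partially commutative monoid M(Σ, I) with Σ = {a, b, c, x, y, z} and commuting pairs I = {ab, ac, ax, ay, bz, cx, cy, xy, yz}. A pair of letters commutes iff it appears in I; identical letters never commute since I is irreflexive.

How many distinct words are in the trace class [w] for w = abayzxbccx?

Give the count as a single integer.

drop 0:a onto floor
drop 1:b onto floor
drop 2:a onto {0:a}
drop 3:y onto {1:b}
drop 4:z onto {2:a}
drop 5:x onto {1:b, 4:z}
drop 6:b onto {3:y, 5:x}
drop 7:c onto {6:b}
drop 8:c onto {7:c}
drop 9:x onto {6:b}
ground layer = {0:a, 1:b}
drop-orders for the pieces not yet dropped (sum over which currently-grounded one goes next):
  1 to go: {8} 1  {9} 1
  2 to go: {7,8} 1  {8,9} 2
  3 to go: {7,8,9} 3
  4 to go: {6,7,8,9} 3
  5 to go: {3,6,7,8,9} 3  {5,6,7,8,9} 3
  6 to go: {3,5,6,7,8,9} 6  {4,5,6,7,8,9} 3
  7 to go: {1,3,5,6,7,8,9} 6  {2,4,5,6,7,8,9} 3  {3,4,5,6,7,8,9} 9
  8 to go: {0,2,4,5,6,7,8,9} 3  {1,3,4,5,6,7,8,9} 15  {2,3,4,5,6,7,8,9} 12
  if 0:a drops first: 27 orders
  if 1:b drops first: 15 orders
heap linearizations: 42

42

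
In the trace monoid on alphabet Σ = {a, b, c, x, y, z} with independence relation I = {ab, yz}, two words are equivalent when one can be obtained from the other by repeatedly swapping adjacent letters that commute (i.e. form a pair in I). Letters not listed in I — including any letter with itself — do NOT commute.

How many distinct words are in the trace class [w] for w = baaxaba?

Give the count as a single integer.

9

#0=b has no predecessor
#1=a has no predecessor
#2=a depends on [1:a]
#3=x depends on [0:b, 2:a]
#4=a depends on [3:x]
#5=b depends on [3:x]
#6=a depends on [4:a]
sources: [0:b, 1:a]
N(rest) = Σ N(rest − s) over sources s of rest; N(one piece) = 1:
  size 1 → [5]=1  [6]=1
  size 2 → [4,6]=1  [5,6]=2
  size 3 → [4,5,6]=3
  size 4 → [3,4,5,6]=3
  size 5 → [0,3,4,5,6]=3  [2,3,4,5,6]=3
  first=0(b) contributes 3
  first=1(a) contributes 6
|[w]| = 9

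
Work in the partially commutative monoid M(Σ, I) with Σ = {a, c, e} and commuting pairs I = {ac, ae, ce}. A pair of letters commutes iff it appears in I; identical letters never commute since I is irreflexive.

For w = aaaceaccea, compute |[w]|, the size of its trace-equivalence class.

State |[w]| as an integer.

#0=a has no predecessor
#1=a depends on [0:a]
#2=a depends on [1:a]
#3=c has no predecessor
#4=e has no predecessor
#5=a depends on [2:a]
#6=c depends on [3:c]
#7=c depends on [6:c]
#8=e depends on [4:e]
#9=a depends on [5:a]
sources: [0:a, 3:c, 4:e]
N(rest) = Σ N(rest − s) over sources s of rest; N(one piece) = 1:
  size 1 → [7]=1  [8]=1  [9]=1
  size 2 → [4,8]=1  [5,9]=1  [6,7]=1  [7,8]=2  [7,9]=2  [8,9]=2
  size 3 → [2,5,9]=1  [3,6,7]=1  [4,7,8]=3  [4,8,9]=3  [5,7,9]=3  [5,8,9]=3  [6,7,8]=3  [6,7,9]=3  [7,8,9]=6
  size 4 → [1,2,5,9]=1  [2,5,7,9]=4  [2,5,8,9]=4  [3,6,7,8]=4  [3,6,7,9]=4  [4,5,8,9]=6  [4,6,7,8]=6  [4,7,8,9]=12  [5,6,7,9]=6  [5,7,8,9]=12  [6,7,8,9]=12
  size 5 → [0,1,2,5,9]=1  [1,2,5,7,9]=5  [1,2,5,8,9]=5  [2,4,5,8,9]=10  [2,5,6,7,9]=10  [2,5,7,8,9]=20  [3,4,6,7,8]=10  [3,5,6,7,9]=10  [3,6,7,8,9]=20  [4,5,7,8,9]=30  [4,6,7,8,9]=30  [5,6,7,8,9]=30
  size 6 → [0,1,2,5,7,9]=6  [0,1,2,5,8,9]=6  [1,2,4,5,8,9]=15  [1,2,5,6,7,9]=15  [1,2,5,7,8,9]=30  [2,3,5,6,7,9]=20  [2,4,5,7,8,9]=60  [2,5,6,7,8,9]=60  [3,4,6,7,8,9]=60  [3,5,6,7,8,9]=60  [4,5,6,7,8,9]=90
  size 7 → [0,1,2,4,5,8,9]=21  [0,1,2,5,6,7,9]=21  [0,1,2,5,7,8,9]=42  [1,2,3,5,6,7,9]=35  [1,2,4,5,7,8,9]=105  [1,2,5,6,7,8,9]=105  [2,3,5,6,7,8,9]=140  [2,4,5,6,7,8,9]=210  [3,4,5,6,7,8,9]=210
  size 8 → [0,1,2,3,5,6,7,9]=56  [0,1,2,4,5,7,8,9]=168  [0,1,2,5,6,7,8,9]=168  [1,2,3,5,6,7,8,9]=280  [1,2,4,5,6,7,8,9]=420  [2,3,4,5,6,7,8,9]=560
  first=0(a) contributes 1260
  first=3(c) contributes 756
  first=4(e) contributes 504
|[w]| = 2520

2520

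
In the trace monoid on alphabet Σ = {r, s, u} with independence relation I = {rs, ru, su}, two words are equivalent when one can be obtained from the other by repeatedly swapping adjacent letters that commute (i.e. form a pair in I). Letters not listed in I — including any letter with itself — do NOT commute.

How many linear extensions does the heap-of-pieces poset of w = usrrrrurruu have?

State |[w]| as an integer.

drop 0:u onto floor
drop 1:s onto floor
drop 2:r onto floor
drop 3:r onto {2:r}
drop 4:r onto {3:r}
drop 5:r onto {4:r}
drop 6:u onto {0:u}
drop 7:r onto {5:r}
drop 8:r onto {7:r}
drop 9:u onto {6:u}
drop 10:u onto {9:u}
ground layer = {0:u, 1:s, 2:r}
drop-orders for the pieces not yet dropped (sum over which currently-grounded one goes next):
  1 to go: {1} 1  {8} 1  {10} 1
  2 to go: {1,8} 2  {1,10} 2  {7,8} 1  {8,10} 2  {9,10} 1
  3 to go: {1,7,8} 3  {1,8,10} 6  {1,9,10} 3  {5,7,8} 1  {6,9,10} 1  {7,8,10} 3  {8,9,10} 3
  4 to go: {0,6,9,10} 1  {1,5,7,8} 4  {1,6,9,10} 4  {1,7,8,10} 12  {1,8,9,10} 12  {4,5,7,8} 1  {5,7,8,10} 4  {6,8,9,10} 4  {7,8,9,10} 6
  5 to go: {0,1,6,9,10} 5  {0,6,8,9,10} 5  {1,4,5,7,8} 5  {1,5,7,8,10} 20  {1,6,8,9,10} 20  {1,7,8,9,10} 30  {3,4,5,7,8} 1  {4,5,7,8,10} 5  {5,7,8,9,10} 10  {6,7,8,9,10} 10
  6 to go: {0,1,6,8,9,10} 30  {0,6,7,8,9,10} 15  {1,3,4,5,7,8} 6  {1,4,5,7,8,10} 30  {1,5,7,8,9,10} 60  {1,6,7,8,9,10} 60  {2,3,4,5,7,8} 1  {3,4,5,7,8,10} 6  {4,5,7,8,9,10} 15  {5,6,7,8,9,10} 20
  7 to go: {0,1,6,7,8,9,10} 105  {0,5,6,7,8,9,10} 35  {1,2,3,4,5,7,8} 7  {1,3,4,5,7,8,10} 42  {1,4,5,7,8,9,10} 105  {1,5,6,7,8,9,10} 140  {2,3,4,5,7,8,10} 7  {3,4,5,7,8,9,10} 21  {4,5,6,7,8,9,10} 35
  8 to go: {0,1,5,6,7,8,9,10} 280  {0,4,5,6,7,8,9,10} 70  {1,2,3,4,5,7,8,10} 56  {1,3,4,5,7,8,9,10} 168  {1,4,5,6,7,8,9,10} 280  {2,3,4,5,7,8,9,10} 28  {3,4,5,6,7,8,9,10} 56
  9 to go: {0,1,4,5,6,7,8,9,10} 630  {0,3,4,5,6,7,8,9,10} 126  {1,2,3,4,5,7,8,9,10} 252  {1,3,4,5,6,7,8,9,10} 504  {2,3,4,5,6,7,8,9,10} 84
  if 0:u drops first: 840 orders
  if 1:s drops first: 210 orders
  if 2:r drops first: 1260 orders
heap linearizations: 2310

2310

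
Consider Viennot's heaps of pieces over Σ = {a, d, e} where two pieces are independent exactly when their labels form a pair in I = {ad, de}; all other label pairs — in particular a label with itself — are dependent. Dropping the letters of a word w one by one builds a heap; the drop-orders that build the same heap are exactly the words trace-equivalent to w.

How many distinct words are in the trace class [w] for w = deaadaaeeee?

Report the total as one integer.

drop 0:d onto floor
drop 1:e onto floor
drop 2:a onto {1:e}
drop 3:a onto {2:a}
drop 4:d onto {0:d}
drop 5:a onto {3:a}
drop 6:a onto {5:a}
drop 7:e onto {6:a}
drop 8:e onto {7:e}
drop 9:e onto {8:e}
drop 10:e onto {9:e}
ground layer = {0:d, 1:e}
drop-orders for the pieces not yet dropped (sum over which currently-grounded one goes next):
  1 to go: {4} 1  {10} 1
  2 to go: {0,4} 1  {4,10} 2  {9,10} 1
  3 to go: {0,4,10} 3  {4,9,10} 3  {8,9,10} 1
  4 to go: {0,4,9,10} 6  {4,8,9,10} 4  {7,8,9,10} 1
  5 to go: {0,4,8,9,10} 10  {4,7,8,9,10} 5  {6,7,8,9,10} 1
  6 to go: {0,4,7,8,9,10} 15  {4,6,7,8,9,10} 6  {5,6,7,8,9,10} 1
  7 to go: {0,4,6,7,8,9,10} 21  {3,5,6,7,8,9,10} 1  {4,5,6,7,8,9,10} 7
  8 to go: {0,4,5,6,7,8,9,10} 28  {2,3,5,6,7,8,9,10} 1  {3,4,5,6,7,8,9,10} 8
  9 to go: {0,3,4,5,6,7,8,9,10} 36  {1,2,3,5,6,7,8,9,10} 1  {2,3,4,5,6,7,8,9,10} 9
  if 0:d drops first: 10 orders
  if 1:e drops first: 45 orders
heap linearizations: 55

55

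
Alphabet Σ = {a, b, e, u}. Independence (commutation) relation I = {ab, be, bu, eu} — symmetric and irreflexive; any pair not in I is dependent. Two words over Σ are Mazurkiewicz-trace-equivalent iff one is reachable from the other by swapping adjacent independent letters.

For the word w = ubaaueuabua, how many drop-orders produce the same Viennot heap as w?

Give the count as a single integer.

drop 0:u onto floor
drop 1:b onto floor
drop 2:a onto {0:u}
drop 3:a onto {2:a}
drop 4:u onto {3:a}
drop 5:e onto {3:a}
drop 6:u onto {4:u}
drop 7:a onto {5:e, 6:u}
drop 8:b onto {1:b}
drop 9:u onto {7:a}
drop 10:a onto {9:u}
ground layer = {0:u, 1:b}
drop-orders for the pieces not yet dropped (sum over which currently-grounded one goes next):
  1 to go: {8} 1  {10} 1
  2 to go: {1,8} 1  {8,10} 2  {9,10} 1
  3 to go: {1,8,10} 3  {7,9,10} 1  {8,9,10} 3
  4 to go: {1,8,9,10} 6  {5,7,9,10} 1  {6,7,9,10} 1  {7,8,9,10} 4
  5 to go: {1,7,8,9,10} 10  {4,6,7,9,10} 1  {5,6,7,9,10} 2  {5,7,8,9,10} 5  {6,7,8,9,10} 5
  6 to go: {1,5,7,8,9,10} 15  {1,6,7,8,9,10} 15  {4,5,6,7,9,10} 3  {4,6,7,8,9,10} 6  {5,6,7,8,9,10} 12
  7 to go: {1,4,6,7,8,9,10} 21  {1,5,6,7,8,9,10} 42  {3,4,5,6,7,9,10} 3  {4,5,6,7,8,9,10} 21
  8 to go: {1,4,5,6,7,8,9,10} 84  {2,3,4,5,6,7,9,10} 3  {3,4,5,6,7,8,9,10} 24
  9 to go: {0,2,3,4,5,6,7,9,10} 3  {1,3,4,5,6,7,8,9,10} 108  {2,3,4,5,6,7,8,9,10} 27
  if 0:u drops first: 135 orders
  if 1:b drops first: 30 orders
heap linearizations: 165

165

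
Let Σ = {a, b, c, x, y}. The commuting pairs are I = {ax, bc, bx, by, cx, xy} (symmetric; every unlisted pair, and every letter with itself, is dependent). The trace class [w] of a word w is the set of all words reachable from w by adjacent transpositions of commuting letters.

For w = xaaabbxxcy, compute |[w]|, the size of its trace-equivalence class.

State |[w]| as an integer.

720

drop 0:x onto floor
drop 1:a onto floor
drop 2:a onto {1:a}
drop 3:a onto {2:a}
drop 4:b onto {3:a}
drop 5:b onto {4:b}
drop 6:x onto {0:x}
drop 7:x onto {6:x}
drop 8:c onto {3:a}
drop 9:y onto {8:c}
ground layer = {0:x, 1:a}
drop-orders for the pieces not yet dropped (sum over which currently-grounded one goes next):
  1 to go: {5} 1  {7} 1  {9} 1
  2 to go: {4,5} 1  {5,7} 2  {5,9} 2  {6,7} 1  {7,9} 2  {8,9} 1
  3 to go: {0,6,7} 1  {4,5,7} 3  {4,5,9} 3  {5,6,7} 3  {5,7,9} 6  {5,8,9} 3  {6,7,9} 3  {7,8,9} 3
  4 to go: {0,5,6,7} 4  {0,6,7,9} 4  {4,5,6,7} 6  {4,5,7,9} 12  {4,5,8,9} 6  {5,6,7,9} 12  {5,7,8,9} 12  {6,7,8,9} 6
  5 to go: {0,4,5,6,7} 10  {0,5,6,7,9} 20  {0,6,7,8,9} 10  {3,4,5,8,9} 6  {4,5,6,7,9} 30  {4,5,7,8,9} 30  {5,6,7,8,9} 30
  6 to go: {0,4,5,6,7,9} 60  {0,5,6,7,8,9} 60  {2,3,4,5,8,9} 6  {3,4,5,7,8,9} 36  {4,5,6,7,8,9} 90
  7 to go: {0,4,5,6,7,8,9} 210  {1,2,3,4,5,8,9} 6  {2,3,4,5,7,8,9} 42  {3,4,5,6,7,8,9} 126
  8 to go: {0,3,4,5,6,7,8,9} 336  {1,2,3,4,5,7,8,9} 48  {2,3,4,5,6,7,8,9} 168
  if 0:x drops first: 216 orders
  if 1:a drops first: 504 orders
heap linearizations: 720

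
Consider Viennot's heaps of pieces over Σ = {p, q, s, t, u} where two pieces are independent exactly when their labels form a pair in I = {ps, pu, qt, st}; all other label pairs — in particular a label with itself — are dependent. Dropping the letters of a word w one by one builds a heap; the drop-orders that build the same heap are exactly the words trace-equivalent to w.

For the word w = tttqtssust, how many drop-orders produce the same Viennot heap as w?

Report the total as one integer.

70

piece 0:t — minimal
piece 1:t rests on {0:t}
piece 2:t rests on {1:t}
piece 3:q — minimal
piece 4:t rests on {2:t}
piece 5:s rests on {3:q}
piece 6:s rests on {5:s}
piece 7:u rests on {4:t, 6:s}
piece 8:s rests on {7:u}
piece 9:t rests on {7:u}
minimal pieces: {0:t, 3:q}
ways to finish when only these pieces remain (= sum over removing one remaining piece with nothing left below it):
  1 left: {8}→1  {9}→1
  2 left: {8,9}→2
  3 left: {7,8,9}→2
  4 left: {4,7,8,9}→2  {6,7,8,9}→2
  5 left: {2,4,7,8,9}→2  {4,6,7,8,9}→4  {5,6,7,8,9}→2
  6 left: {1,2,4,7,8,9}→2  {2,4,6,7,8,9}→6  {3,5,6,7,8,9}→2  {4,5,6,7,8,9}→6
  7 left: {0,1,2,4,7,8,9}→2  {1,2,4,6,7,8,9}→8  {2,4,5,6,7,8,9}→12  {3,4,5,6,7,8,9}→8
  8 left: {0,1,2,4,6,7,8,9}→10  {1,2,4,5,6,7,8,9}→20  {2,3,4,5,6,7,8,9}→20
  placing 0:t first → 40 extensions
  placing 3:q first → 30 extensions
total linear extensions = 70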